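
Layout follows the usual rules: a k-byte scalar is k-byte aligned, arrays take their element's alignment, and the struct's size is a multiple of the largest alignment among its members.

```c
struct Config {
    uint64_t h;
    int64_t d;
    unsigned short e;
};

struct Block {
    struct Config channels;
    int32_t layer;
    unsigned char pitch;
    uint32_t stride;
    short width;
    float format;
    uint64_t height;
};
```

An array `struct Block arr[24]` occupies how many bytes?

1344

Config: h at 0 (size 8, align 8) → ends 8; d at 8 (size 8, align 8) → ends 16; e at 16 (size 2, align 2) → ends 18; tail pad 6 to reach multiple of 8; total 24 bytes, alignment 8
channels at 0 (size 24, align 8) → ends 24
layer at 24 (size 4, align 4) → ends 28
pitch at 28 (size 1, align 1) → ends 29
pad 3 to align 4 for stride
stride at 32 (size 4, align 4) → ends 36
width at 36 (size 2, align 2) → ends 38
pad 2 to align 4 for format
format at 40 (size 4, align 4) → ends 44
pad 4 to align 8 for height
height at 48 (size 8, align 8) → ends 56
total 56 bytes, alignment 8
array of 24: 24 × 56 = 1344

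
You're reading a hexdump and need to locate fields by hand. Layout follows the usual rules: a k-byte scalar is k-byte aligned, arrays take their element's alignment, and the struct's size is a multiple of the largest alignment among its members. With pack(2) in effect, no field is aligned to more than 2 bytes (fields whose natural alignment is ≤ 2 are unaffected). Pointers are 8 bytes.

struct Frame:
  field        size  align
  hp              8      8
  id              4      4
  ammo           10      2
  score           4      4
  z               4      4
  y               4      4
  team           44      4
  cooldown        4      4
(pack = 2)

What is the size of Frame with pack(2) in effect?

82

@0: hp [8B, align 2] → 8
@8: id [4B, align 2] → 12
@12: ammo [10B, align 2] → 22
@22: score [4B, align 2] → 26
@26: z [4B, align 2] → 30
@30: y [4B, align 2] → 34
@34: team [44B, align 2] → 78
@78: cooldown [4B, align 2] → 82
size 82, align 2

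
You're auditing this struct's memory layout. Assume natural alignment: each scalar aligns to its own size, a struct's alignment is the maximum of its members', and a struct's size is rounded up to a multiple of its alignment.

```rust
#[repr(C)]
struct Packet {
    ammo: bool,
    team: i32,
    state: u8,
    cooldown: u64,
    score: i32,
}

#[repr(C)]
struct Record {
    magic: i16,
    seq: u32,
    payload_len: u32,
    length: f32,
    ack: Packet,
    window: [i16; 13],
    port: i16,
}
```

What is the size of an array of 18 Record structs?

Packet: @0: ammo [1B, align 1] → 1; +3 pad (align 4); @4: team [4B, align 4] → 8; @8: state [1B, align 1] → 9; +7 pad (align 8); @16: cooldown [8B, align 8] → 24; @24: score [4B, align 4] → 28; +4 tail pad (align 8); size 32, align 8
@0: magic [2B, align 2] → 2
+2 pad (align 4)
@4: seq [4B, align 4] → 8
@8: payload_len [4B, align 4] → 12
@12: length [4B, align 4] → 16
@16: ack [32B, align 8] → 48
@48: window [26B, align 2] → 74
@74: port [2B, align 2] → 76
+4 tail pad (align 8)
size 80, align 8
array of 18: 18 × 80 = 1440

1440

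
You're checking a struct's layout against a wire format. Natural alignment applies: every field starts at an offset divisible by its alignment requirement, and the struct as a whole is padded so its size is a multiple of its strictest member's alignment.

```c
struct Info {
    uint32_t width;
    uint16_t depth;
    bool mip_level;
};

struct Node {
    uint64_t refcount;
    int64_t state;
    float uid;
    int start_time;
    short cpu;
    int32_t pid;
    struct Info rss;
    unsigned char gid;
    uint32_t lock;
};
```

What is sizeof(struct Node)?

Info: width at 0 (size 4, align 4) → ends 4; depth at 4 (size 2, align 2) → ends 6; mip_level at 6 (size 1, align 1) → ends 7; tail pad 1 to reach multiple of 4; total 8 bytes, alignment 4
refcount at 0 (size 8, align 8) → ends 8
state at 8 (size 8, align 8) → ends 16
uid at 16 (size 4, align 4) → ends 20
start_time at 20 (size 4, align 4) → ends 24
cpu at 24 (size 2, align 2) → ends 26
pad 2 to align 4 for pid
pid at 28 (size 4, align 4) → ends 32
rss at 32 (size 8, align 4) → ends 40
gid at 40 (size 1, align 1) → ends 41
pad 3 to align 4 for lock
lock at 44 (size 4, align 4) → ends 48
total 48 bytes, alignment 8

48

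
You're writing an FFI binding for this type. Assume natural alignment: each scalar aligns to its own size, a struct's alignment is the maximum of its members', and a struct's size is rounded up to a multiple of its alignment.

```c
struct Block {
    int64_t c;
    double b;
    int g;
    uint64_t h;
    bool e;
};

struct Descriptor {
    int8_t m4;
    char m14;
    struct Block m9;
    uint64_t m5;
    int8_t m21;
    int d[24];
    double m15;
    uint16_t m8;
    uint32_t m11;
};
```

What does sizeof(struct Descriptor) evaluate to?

Block: 0..8  c  (8B, 8-aligned); 8..16  b  (8B, 8-aligned); 16..20  g  (4B, 4-aligned); 20..24  -- padding (4B); 24..32  h  (8B, 8-aligned); 32..33  e  (1B, 1-aligned); 33..40  -- tail padding (7B); sizeof = 40, alignof = 8
0..1  m4  (1B, 1-aligned)
1..2  m14  (1B, 1-aligned)
2..8  -- padding (6B)
8..48  m9  (40B, 8-aligned)
48..56  m5  (8B, 8-aligned)
56..57  m21  (1B, 1-aligned)
57..60  -- padding (3B)
60..156  d  (96B, 4-aligned)
156..160  -- padding (4B)
160..168  m15  (8B, 8-aligned)
168..170  m8  (2B, 2-aligned)
170..172  -- padding (2B)
172..176  m11  (4B, 4-aligned)
sizeof = 176, alignof = 8

176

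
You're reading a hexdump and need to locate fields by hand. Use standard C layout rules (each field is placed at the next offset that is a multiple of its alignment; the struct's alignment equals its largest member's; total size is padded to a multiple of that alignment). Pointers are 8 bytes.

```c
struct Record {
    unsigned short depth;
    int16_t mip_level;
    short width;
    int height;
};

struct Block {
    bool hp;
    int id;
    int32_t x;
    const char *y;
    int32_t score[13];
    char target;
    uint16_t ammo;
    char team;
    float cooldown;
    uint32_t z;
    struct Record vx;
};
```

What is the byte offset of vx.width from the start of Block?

Record: depth at 0 (size 2, align 2) → ends 2; mip_level at 2 (size 2, align 2) → ends 4; width at 4 (size 2, align 2) → ends 6; pad 2 to align 4 for height; height at 8 (size 4, align 4) → ends 12; total 12 bytes, alignment 4
hp at 0 (size 1, align 1) → ends 1
pad 3 to align 4 for id
id at 4 (size 4, align 4) → ends 8
x at 8 (size 4, align 4) → ends 12
pad 4 to align 8 for y
y at 16 (size 8, align 8) → ends 24
score at 24 (size 52, align 4) → ends 76
target at 76 (size 1, align 1) → ends 77
pad 1 to align 2 for ammo
ammo at 78 (size 2, align 2) → ends 80
team at 80 (size 1, align 1) → ends 81
pad 3 to align 4 for cooldown
cooldown at 84 (size 4, align 4) → ends 88
z at 88 (size 4, align 4) → ends 92
vx at 92 (size 12, align 4) → ends 104
within Record: width at 4
92 + 4 = 96

96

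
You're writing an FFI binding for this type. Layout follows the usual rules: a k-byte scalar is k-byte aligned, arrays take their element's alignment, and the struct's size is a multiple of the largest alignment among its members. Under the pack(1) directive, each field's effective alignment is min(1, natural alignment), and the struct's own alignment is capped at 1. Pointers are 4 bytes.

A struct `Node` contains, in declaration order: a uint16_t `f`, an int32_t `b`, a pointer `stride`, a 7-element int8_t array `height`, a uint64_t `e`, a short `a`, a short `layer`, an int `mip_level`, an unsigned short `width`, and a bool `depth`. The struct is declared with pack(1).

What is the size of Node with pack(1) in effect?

f at 0 (size 2, align 1) → ends 2
b at 2 (size 4, align 1) → ends 6
stride at 6 (size 4, align 1) → ends 10
height at 10 (size 7, align 1) → ends 17
e at 17 (size 8, align 1) → ends 25
a at 25 (size 2, align 1) → ends 27
layer at 27 (size 2, align 1) → ends 29
mip_level at 29 (size 4, align 1) → ends 33
width at 33 (size 2, align 1) → ends 35
depth at 35 (size 1, align 1) → ends 36
total 36 bytes, alignment 1

36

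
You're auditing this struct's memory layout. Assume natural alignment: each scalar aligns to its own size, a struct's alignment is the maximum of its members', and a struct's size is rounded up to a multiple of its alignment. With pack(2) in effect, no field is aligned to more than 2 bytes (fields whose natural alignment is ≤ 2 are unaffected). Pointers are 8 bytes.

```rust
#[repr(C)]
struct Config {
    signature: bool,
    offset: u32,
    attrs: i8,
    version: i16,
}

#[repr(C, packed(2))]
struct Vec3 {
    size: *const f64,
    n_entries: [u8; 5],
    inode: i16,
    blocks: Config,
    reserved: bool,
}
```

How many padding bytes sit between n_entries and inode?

1

Config: @0: signature [1B, align 1] → 1; +3 pad (align 4); @4: offset [4B, align 4] → 8; @8: attrs [1B, align 1] → 9; +1 pad (align 2); @10: version [2B, align 2] → 12; size 12, align 4
@0: size [8B, align 2] → 8
@8: n_entries [5B, align 1] → 13
+1 pad (align 2)
@14: inode [2B, align 2] → 16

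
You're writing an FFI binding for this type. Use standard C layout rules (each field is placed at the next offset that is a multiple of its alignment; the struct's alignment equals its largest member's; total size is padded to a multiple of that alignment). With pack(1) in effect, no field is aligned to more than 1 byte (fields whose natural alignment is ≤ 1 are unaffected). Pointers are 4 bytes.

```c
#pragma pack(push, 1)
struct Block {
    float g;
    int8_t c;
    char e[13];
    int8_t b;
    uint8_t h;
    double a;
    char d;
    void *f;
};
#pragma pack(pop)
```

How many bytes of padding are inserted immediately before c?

@0: g [4B, align 1] → 4
@4: c [1B, align 1] → 5

0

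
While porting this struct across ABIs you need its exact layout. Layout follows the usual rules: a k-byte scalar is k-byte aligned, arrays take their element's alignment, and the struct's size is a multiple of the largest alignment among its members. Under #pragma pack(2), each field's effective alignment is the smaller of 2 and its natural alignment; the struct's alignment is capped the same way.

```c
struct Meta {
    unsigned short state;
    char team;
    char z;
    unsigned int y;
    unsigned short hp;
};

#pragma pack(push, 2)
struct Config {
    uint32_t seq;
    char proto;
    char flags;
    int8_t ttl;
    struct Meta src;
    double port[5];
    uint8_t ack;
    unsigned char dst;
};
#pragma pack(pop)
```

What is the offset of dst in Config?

61

Meta: state at 0 (size 2, align 2) → ends 2; team at 2 (size 1, align 1) → ends 3; z at 3 (size 1, align 1) → ends 4; y at 4 (size 4, align 4) → ends 8; hp at 8 (size 2, align 2) → ends 10; tail pad 2 to reach multiple of 4; total 12 bytes, alignment 4
seq at 0 (size 4, align 2) → ends 4
proto at 4 (size 1, align 1) → ends 5
flags at 5 (size 1, align 1) → ends 6
ttl at 6 (size 1, align 1) → ends 7
pad 1 to align 2 for src
src at 8 (size 12, align 2) → ends 20
port at 20 (size 40, align 2) → ends 60
ack at 60 (size 1, align 1) → ends 61
dst at 61 (size 1, align 1) → ends 62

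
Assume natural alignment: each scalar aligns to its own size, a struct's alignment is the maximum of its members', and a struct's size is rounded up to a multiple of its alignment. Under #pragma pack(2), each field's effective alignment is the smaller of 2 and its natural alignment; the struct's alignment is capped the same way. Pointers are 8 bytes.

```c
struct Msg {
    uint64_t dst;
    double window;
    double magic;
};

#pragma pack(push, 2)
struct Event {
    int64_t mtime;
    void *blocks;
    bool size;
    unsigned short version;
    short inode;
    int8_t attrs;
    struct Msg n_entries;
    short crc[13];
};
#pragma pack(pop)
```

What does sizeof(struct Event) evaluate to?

74 bytes

Msg: @0: dst [8B, align 8] → 8; @8: window [8B, align 8] → 16; @16: magic [8B, align 8] → 24; size 24, align 8
@0: mtime [8B, align 2] → 8
@8: blocks [8B, align 2] → 16
@16: size [1B, align 1] → 17
+1 pad (align 2)
@18: version [2B, align 2] → 20
@20: inode [2B, align 2] → 22
@22: attrs [1B, align 1] → 23
+1 pad (align 2)
@24: n_entries [24B, align 2] → 48
@48: crc [26B, align 2] → 74
size 74, align 2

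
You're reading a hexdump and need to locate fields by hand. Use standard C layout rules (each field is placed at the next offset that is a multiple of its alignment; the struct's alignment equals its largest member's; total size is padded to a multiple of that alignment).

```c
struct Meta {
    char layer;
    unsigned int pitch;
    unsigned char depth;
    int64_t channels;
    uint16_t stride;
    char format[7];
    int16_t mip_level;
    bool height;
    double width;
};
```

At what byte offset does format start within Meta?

@0: layer [1B, align 1] → 1
+3 pad (align 4)
@4: pitch [4B, align 4] → 8
@8: depth [1B, align 1] → 9
+7 pad (align 8)
@16: channels [8B, align 8] → 24
@24: stride [2B, align 2] → 26
@26: format [7B, align 1] → 33

26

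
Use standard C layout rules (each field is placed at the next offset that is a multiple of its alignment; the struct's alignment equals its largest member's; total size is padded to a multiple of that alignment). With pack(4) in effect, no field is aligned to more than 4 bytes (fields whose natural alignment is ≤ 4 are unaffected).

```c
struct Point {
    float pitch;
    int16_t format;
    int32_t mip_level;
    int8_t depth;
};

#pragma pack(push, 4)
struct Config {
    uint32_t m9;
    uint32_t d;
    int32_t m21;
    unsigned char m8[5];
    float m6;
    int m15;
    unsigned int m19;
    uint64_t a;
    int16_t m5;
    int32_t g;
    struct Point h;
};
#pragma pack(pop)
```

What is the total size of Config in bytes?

64 bytes

Point: pitch at 0 (size 4, align 4) → ends 4; format at 4 (size 2, align 2) → ends 6; pad 2 to align 4 for mip_level; mip_level at 8 (size 4, align 4) → ends 12; depth at 12 (size 1, align 1) → ends 13; tail pad 3 to reach multiple of 4; total 16 bytes, alignment 4
m9 at 0 (size 4, align 4) → ends 4
d at 4 (size 4, align 4) → ends 8
m21 at 8 (size 4, align 4) → ends 12
m8 at 12 (size 5, align 1) → ends 17
pad 3 to align 4 for m6
m6 at 20 (size 4, align 4) → ends 24
m15 at 24 (size 4, align 4) → ends 28
m19 at 28 (size 4, align 4) → ends 32
a at 32 (size 8, align 4) → ends 40
m5 at 40 (size 2, align 2) → ends 42
pad 2 to align 4 for g
g at 44 (size 4, align 4) → ends 48
h at 48 (size 16, align 4) → ends 64
total 64 bytes, alignment 4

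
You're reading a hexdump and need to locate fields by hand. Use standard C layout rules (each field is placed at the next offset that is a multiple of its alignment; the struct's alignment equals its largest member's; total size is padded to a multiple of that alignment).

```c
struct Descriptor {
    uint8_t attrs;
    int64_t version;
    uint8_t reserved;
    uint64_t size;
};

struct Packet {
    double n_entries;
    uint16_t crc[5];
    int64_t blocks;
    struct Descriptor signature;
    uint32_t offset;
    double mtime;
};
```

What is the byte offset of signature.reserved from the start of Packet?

Descriptor: 0..1  attrs  (1B, 1-aligned); 1..8  -- padding (7B); 8..16  version  (8B, 8-aligned); 16..17  reserved  (1B, 1-aligned); 17..24  -- padding (7B); 24..32  size  (8B, 8-aligned); sizeof = 32, alignof = 8
0..8  n_entries  (8B, 8-aligned)
8..18  crc  (10B, 2-aligned)
18..24  -- padding (6B)
24..32  blocks  (8B, 8-aligned)
32..64  signature  (32B, 8-aligned)
within Descriptor: reserved at 16
32 + 16 = 48

48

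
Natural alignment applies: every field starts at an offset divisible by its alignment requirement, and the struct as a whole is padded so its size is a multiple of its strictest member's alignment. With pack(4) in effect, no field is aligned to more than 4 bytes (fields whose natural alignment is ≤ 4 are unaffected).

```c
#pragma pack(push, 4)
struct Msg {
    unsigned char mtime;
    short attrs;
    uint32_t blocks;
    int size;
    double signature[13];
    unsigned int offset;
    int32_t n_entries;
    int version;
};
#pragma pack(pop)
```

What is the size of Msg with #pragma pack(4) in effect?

128

mtime at 0 (size 1, align 1) → ends 1
pad 1 to align 2 for attrs
attrs at 2 (size 2, align 2) → ends 4
blocks at 4 (size 4, align 4) → ends 8
size at 8 (size 4, align 4) → ends 12
signature at 12 (size 104, align 4) → ends 116
offset at 116 (size 4, align 4) → ends 120
n_entries at 120 (size 4, align 4) → ends 124
version at 124 (size 4, align 4) → ends 128
total 128 bytes, alignment 4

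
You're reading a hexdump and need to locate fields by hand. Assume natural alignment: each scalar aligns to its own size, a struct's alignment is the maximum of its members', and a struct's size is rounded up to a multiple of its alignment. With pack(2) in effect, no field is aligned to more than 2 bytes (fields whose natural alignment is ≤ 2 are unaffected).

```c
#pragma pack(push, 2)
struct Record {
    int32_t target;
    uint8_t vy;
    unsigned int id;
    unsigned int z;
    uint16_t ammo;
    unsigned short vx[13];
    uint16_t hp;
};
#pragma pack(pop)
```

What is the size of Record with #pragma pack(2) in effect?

0..4  target  (4B, 2-aligned)
4..5  vy  (1B, 1-aligned)
5..6  -- padding (1B)
6..10  id  (4B, 2-aligned)
10..14  z  (4B, 2-aligned)
14..16  ammo  (2B, 2-aligned)
16..42  vx  (26B, 2-aligned)
42..44  hp  (2B, 2-aligned)
sizeof = 44, alignof = 2

44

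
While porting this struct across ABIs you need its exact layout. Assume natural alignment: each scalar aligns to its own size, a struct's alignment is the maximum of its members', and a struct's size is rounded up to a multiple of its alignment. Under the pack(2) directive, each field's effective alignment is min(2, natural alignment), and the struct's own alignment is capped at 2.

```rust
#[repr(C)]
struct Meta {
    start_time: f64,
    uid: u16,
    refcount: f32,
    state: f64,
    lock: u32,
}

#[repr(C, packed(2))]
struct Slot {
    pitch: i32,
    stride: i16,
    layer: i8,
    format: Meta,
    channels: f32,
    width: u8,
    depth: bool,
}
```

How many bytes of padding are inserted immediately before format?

Meta: @0: start_time [8B, align 8] → 8; @8: uid [2B, align 2] → 10; +2 pad (align 4); @12: refcount [4B, align 4] → 16; @16: state [8B, align 8] → 24; @24: lock [4B, align 4] → 28; +4 tail pad (align 8); size 32, align 8
@0: pitch [4B, align 2] → 4
@4: stride [2B, align 2] → 6
@6: layer [1B, align 1] → 7
+1 pad (align 2)
@8: format [32B, align 2] → 40

1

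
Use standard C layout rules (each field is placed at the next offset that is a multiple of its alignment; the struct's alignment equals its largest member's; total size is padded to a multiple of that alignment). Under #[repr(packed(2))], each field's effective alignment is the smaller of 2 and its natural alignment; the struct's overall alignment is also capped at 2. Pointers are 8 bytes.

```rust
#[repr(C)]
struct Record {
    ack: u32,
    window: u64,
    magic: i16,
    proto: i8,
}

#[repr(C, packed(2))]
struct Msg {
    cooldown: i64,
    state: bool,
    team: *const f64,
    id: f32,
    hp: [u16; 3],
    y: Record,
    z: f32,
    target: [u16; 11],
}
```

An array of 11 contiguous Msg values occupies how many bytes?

Record: ack at 0 (size 4, align 4) → ends 4; pad 4 to align 8 for window; window at 8 (size 8, align 8) → ends 16; magic at 16 (size 2, align 2) → ends 18; proto at 18 (size 1, align 1) → ends 19; tail pad 5 to reach multiple of 8; total 24 bytes, alignment 8
cooldown at 0 (size 8, align 2) → ends 8
state at 8 (size 1, align 1) → ends 9
pad 1 to align 2 for team
team at 10 (size 8, align 2) → ends 18
id at 18 (size 4, align 2) → ends 22
hp at 22 (size 6, align 2) → ends 28
y at 28 (size 24, align 2) → ends 52
z at 52 (size 4, align 2) → ends 56
target at 56 (size 22, align 2) → ends 78
total 78 bytes, alignment 2
array of 11: 11 × 78 = 858

858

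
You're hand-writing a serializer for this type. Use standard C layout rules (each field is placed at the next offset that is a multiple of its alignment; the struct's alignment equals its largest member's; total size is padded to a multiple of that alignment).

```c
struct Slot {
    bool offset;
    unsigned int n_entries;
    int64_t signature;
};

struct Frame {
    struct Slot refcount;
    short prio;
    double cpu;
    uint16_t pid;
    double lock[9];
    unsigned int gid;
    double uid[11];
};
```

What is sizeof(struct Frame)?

Slot: @0: offset [1B, align 1] → 1; +3 pad (align 4); @4: n_entries [4B, align 4] → 8; @8: signature [8B, align 8] → 16; size 16, align 8
@0: refcount [16B, align 8] → 16
@16: prio [2B, align 2] → 18
+6 pad (align 8)
@24: cpu [8B, align 8] → 32
@32: pid [2B, align 2] → 34
+6 pad (align 8)
@40: lock [72B, align 8] → 112
@112: gid [4B, align 4] → 116
+4 pad (align 8)
@120: uid [88B, align 8] → 208
size 208, align 8

208 bytes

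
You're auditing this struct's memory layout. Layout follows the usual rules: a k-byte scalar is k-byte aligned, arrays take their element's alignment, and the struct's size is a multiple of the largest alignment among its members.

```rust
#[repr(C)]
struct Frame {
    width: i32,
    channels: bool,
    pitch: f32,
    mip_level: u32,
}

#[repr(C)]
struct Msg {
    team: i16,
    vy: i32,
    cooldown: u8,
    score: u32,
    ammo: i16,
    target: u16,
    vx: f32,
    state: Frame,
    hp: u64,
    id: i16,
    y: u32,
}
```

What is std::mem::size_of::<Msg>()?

56

Frame: width at 0 (size 4, align 4) → ends 4; channels at 4 (size 1, align 1) → ends 5; pad 3 to align 4 for pitch; pitch at 8 (size 4, align 4) → ends 12; mip_level at 12 (size 4, align 4) → ends 16; total 16 bytes, alignment 4
team at 0 (size 2, align 2) → ends 2
pad 2 to align 4 for vy
vy at 4 (size 4, align 4) → ends 8
cooldown at 8 (size 1, align 1) → ends 9
pad 3 to align 4 for score
score at 12 (size 4, align 4) → ends 16
ammo at 16 (size 2, align 2) → ends 18
target at 18 (size 2, align 2) → ends 20
vx at 20 (size 4, align 4) → ends 24
state at 24 (size 16, align 4) → ends 40
hp at 40 (size 8, align 8) → ends 48
id at 48 (size 2, align 2) → ends 50
pad 2 to align 4 for y
y at 52 (size 4, align 4) → ends 56
total 56 bytes, alignment 8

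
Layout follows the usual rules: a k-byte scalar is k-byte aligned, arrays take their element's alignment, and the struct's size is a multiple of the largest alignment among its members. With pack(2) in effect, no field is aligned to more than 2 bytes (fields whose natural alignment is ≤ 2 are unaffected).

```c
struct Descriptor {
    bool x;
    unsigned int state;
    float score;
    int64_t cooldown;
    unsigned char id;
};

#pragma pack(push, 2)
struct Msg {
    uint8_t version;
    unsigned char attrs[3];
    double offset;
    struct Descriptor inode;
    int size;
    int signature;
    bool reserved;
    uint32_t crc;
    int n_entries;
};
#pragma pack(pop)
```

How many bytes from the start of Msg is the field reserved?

Descriptor: @0: x [1B, align 1] → 1; +3 pad (align 4); @4: state [4B, align 4] → 8; @8: score [4B, align 4] → 12; +4 pad (align 8); @16: cooldown [8B, align 8] → 24; @24: id [1B, align 1] → 25; +7 tail pad (align 8); size 32, align 8
@0: version [1B, align 1] → 1
@1: attrs [3B, align 1] → 4
@4: offset [8B, align 2] → 12
@12: inode [32B, align 2] → 44
@44: size [4B, align 2] → 48
@48: signature [4B, align 2] → 52
@52: reserved [1B, align 1] → 53

52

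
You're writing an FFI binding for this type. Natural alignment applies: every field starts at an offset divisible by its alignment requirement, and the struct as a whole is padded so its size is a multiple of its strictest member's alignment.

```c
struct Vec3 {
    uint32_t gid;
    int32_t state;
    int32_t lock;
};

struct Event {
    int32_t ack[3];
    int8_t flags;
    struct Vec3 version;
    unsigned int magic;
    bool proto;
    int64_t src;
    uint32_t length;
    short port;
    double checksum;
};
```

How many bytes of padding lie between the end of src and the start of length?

Vec3: gid at 0 (size 4, align 4) → ends 4; state at 4 (size 4, align 4) → ends 8; lock at 8 (size 4, align 4) → ends 12; total 12 bytes, alignment 4
ack at 0 (size 12, align 4) → ends 12
flags at 12 (size 1, align 1) → ends 13
pad 3 to align 4 for version
version at 16 (size 12, align 4) → ends 28
magic at 28 (size 4, align 4) → ends 32
proto at 32 (size 1, align 1) → ends 33
pad 7 to align 8 for src
src at 40 (size 8, align 8) → ends 48
length at 48 (size 4, align 4) → ends 52

0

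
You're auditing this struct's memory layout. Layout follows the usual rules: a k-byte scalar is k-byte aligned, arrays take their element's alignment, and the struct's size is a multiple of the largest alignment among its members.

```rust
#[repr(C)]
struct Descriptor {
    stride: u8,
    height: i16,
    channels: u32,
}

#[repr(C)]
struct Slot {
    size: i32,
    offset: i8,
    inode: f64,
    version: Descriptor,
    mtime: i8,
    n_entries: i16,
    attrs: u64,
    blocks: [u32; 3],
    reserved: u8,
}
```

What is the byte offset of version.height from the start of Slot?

Descriptor: @0: stride [1B, align 1] → 1; +1 pad (align 2); @2: height [2B, align 2] → 4; @4: channels [4B, align 4] → 8; size 8, align 4
@0: size [4B, align 4] → 4
@4: offset [1B, align 1] → 5
+3 pad (align 8)
@8: inode [8B, align 8] → 16
@16: version [8B, align 4] → 24
within Descriptor: height at 2
16 + 2 = 18

18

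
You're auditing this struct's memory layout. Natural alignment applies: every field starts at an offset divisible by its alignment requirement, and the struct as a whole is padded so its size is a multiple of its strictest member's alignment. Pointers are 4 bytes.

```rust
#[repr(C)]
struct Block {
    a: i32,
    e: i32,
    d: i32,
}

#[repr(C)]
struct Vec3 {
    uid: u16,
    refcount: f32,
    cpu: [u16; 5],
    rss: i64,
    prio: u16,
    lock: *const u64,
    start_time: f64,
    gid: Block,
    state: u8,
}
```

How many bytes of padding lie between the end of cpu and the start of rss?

6

Block: a at 0 (size 4, align 4) → ends 4; e at 4 (size 4, align 4) → ends 8; d at 8 (size 4, align 4) → ends 12; total 12 bytes, alignment 4
uid at 0 (size 2, align 2) → ends 2
pad 2 to align 4 for refcount
refcount at 4 (size 4, align 4) → ends 8
cpu at 8 (size 10, align 2) → ends 18
pad 6 to align 8 for rss
rss at 24 (size 8, align 8) → ends 32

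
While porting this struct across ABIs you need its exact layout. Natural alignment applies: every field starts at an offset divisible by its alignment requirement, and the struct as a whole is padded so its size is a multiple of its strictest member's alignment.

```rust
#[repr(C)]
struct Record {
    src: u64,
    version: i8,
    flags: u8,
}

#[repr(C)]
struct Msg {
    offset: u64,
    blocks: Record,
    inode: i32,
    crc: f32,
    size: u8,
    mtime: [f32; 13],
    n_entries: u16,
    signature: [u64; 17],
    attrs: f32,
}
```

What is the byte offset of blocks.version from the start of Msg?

Record: 0..8  src  (8B, 8-aligned); 8..9  version  (1B, 1-aligned); 9..10  flags  (1B, 1-aligned); 10..16  -- tail padding (6B); sizeof = 16, alignof = 8
0..8  offset  (8B, 8-aligned)
8..24  blocks  (16B, 8-aligned)
within Record: version at 8
8 + 8 = 16

16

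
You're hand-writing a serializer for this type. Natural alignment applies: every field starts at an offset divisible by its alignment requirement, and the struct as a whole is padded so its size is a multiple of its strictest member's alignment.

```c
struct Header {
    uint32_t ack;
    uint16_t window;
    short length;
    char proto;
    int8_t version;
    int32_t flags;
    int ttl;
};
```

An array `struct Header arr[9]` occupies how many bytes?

ack at 0 (size 4, align 4) → ends 4
window at 4 (size 2, align 2) → ends 6
length at 6 (size 2, align 2) → ends 8
proto at 8 (size 1, align 1) → ends 9
version at 9 (size 1, align 1) → ends 10
pad 2 to align 4 for flags
flags at 12 (size 4, align 4) → ends 16
ttl at 16 (size 4, align 4) → ends 20
total 20 bytes, alignment 4
array of 9: 9 × 20 = 180

180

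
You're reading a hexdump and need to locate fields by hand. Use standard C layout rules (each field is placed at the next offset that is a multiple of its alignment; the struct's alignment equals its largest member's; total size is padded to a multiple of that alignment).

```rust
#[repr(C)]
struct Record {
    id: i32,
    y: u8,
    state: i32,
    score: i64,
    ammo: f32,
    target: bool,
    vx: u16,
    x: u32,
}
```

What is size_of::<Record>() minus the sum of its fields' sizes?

12

@0: id [4B, align 4] → 4
@4: y [1B, align 1] → 5
+3 pad (align 4)
@8: state [4B, align 4] → 12
+4 pad (align 8)
@16: score [8B, align 8] → 24
@24: ammo [4B, align 4] → 28
@28: target [1B, align 1] → 29
+1 pad (align 2)
@30: vx [2B, align 2] → 32
@32: x [4B, align 4] → 36
+4 tail pad (align 8)
size 40, align 8
data bytes 28, size 40 → padding 12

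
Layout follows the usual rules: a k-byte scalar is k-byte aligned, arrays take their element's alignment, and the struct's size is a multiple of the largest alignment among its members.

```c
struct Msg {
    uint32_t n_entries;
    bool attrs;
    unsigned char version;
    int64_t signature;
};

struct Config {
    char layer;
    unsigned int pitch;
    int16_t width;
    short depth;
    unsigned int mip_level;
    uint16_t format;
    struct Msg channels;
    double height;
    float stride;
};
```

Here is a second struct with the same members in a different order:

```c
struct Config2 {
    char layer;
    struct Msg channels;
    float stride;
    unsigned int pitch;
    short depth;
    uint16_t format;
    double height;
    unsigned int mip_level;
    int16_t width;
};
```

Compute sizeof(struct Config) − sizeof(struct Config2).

Msg: @0: n_entries [4B, align 4] → 4; @4: attrs [1B, align 1] → 5; @5: version [1B, align 1] → 6; +2 pad (align 8); @8: signature [8B, align 8] → 16; size 16, align 8
@0: layer [1B, align 1] → 1
+3 pad (align 4)
@4: pitch [4B, align 4] → 8
@8: width [2B, align 2] → 10
@10: depth [2B, align 2] → 12
@12: mip_level [4B, align 4] → 16
@16: format [2B, align 2] → 18
+6 pad (align 8)
@24: channels [16B, align 8] → 40
@40: height [8B, align 8] → 48
@48: stride [4B, align 4] → 52
+4 tail pad (align 8)
size 56, align 8
— Config2 —
@0: layer [1B, align 1] → 1
+7 pad (align 8)
@8: channels [16B, align 8] → 24
@24: stride [4B, align 4] → 28
@28: pitch [4B, align 4] → 32
@32: depth [2B, align 2] → 34
@34: format [2B, align 2] → 36
+4 pad (align 8)
@40: height [8B, align 8] → 48
@48: mip_level [4B, align 4] → 52
@52: width [2B, align 2] → 54
+2 tail pad (align 8)
size 56, align 8
56 − 56 = 0

0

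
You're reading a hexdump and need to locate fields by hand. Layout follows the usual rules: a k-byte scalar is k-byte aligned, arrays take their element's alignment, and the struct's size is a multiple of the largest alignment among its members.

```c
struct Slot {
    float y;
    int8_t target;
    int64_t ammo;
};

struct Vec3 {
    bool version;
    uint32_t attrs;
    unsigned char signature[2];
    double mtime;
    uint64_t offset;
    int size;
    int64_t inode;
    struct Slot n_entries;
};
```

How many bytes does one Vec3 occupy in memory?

Slot: y at 0 (size 4, align 4) → ends 4; target at 4 (size 1, align 1) → ends 5; pad 3 to align 8 for ammo; ammo at 8 (size 8, align 8) → ends 16; total 16 bytes, alignment 8
version at 0 (size 1, align 1) → ends 1
pad 3 to align 4 for attrs
attrs at 4 (size 4, align 4) → ends 8
signature at 8 (size 2, align 1) → ends 10
pad 6 to align 8 for mtime
mtime at 16 (size 8, align 8) → ends 24
offset at 24 (size 8, align 8) → ends 32
size at 32 (size 4, align 4) → ends 36
pad 4 to align 8 for inode
inode at 40 (size 8, align 8) → ends 48
n_entries at 48 (size 16, align 8) → ends 64
total 64 bytes, alignment 8

64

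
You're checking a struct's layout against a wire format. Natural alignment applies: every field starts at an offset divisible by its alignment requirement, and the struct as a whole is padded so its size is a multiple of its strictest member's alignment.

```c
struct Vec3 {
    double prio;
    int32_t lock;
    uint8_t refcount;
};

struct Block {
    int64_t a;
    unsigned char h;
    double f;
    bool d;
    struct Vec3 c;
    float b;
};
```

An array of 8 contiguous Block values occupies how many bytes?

Vec3: @0: prio [8B, align 8] → 8; @8: lock [4B, align 4] → 12; @12: refcount [1B, align 1] → 13; +3 tail pad (align 8); size 16, align 8
@0: a [8B, align 8] → 8
@8: h [1B, align 1] → 9
+7 pad (align 8)
@16: f [8B, align 8] → 24
@24: d [1B, align 1] → 25
+7 pad (align 8)
@32: c [16B, align 8] → 48
@48: b [4B, align 4] → 52
+4 tail pad (align 8)
size 56, align 8
array of 8: 8 × 56 = 448

448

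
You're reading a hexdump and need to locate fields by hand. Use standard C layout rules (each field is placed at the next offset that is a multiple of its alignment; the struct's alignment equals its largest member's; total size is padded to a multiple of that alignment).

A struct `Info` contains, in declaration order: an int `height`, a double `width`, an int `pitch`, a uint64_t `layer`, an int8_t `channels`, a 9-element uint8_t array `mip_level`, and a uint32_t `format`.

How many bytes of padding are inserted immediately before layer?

4

height at 0 (size 4, align 4) → ends 4
pad 4 to align 8 for width
width at 8 (size 8, align 8) → ends 16
pitch at 16 (size 4, align 4) → ends 20
pad 4 to align 8 for layer
layer at 24 (size 8, align 8) → ends 32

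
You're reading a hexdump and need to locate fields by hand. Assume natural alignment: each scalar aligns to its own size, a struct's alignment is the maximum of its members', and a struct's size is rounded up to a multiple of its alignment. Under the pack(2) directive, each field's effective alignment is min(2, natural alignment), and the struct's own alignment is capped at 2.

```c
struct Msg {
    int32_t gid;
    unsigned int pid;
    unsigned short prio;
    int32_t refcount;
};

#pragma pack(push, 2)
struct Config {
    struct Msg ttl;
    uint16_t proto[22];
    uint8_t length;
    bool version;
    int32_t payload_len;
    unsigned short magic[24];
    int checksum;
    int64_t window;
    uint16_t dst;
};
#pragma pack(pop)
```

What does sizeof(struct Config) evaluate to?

128 bytes

Msg: 0..4  gid  (4B, 4-aligned); 4..8  pid  (4B, 4-aligned); 8..10  prio  (2B, 2-aligned); 10..12  -- padding (2B); 12..16  refcount  (4B, 4-aligned); sizeof = 16, alignof = 4
0..16  ttl  (16B, 2-aligned)
16..60  proto  (44B, 2-aligned)
60..61  length  (1B, 1-aligned)
61..62  version  (1B, 1-aligned)
62..66  payload_len  (4B, 2-aligned)
66..114  magic  (48B, 2-aligned)
114..118  checksum  (4B, 2-aligned)
118..126  window  (8B, 2-aligned)
126..128  dst  (2B, 2-aligned)
sizeof = 128, alignof = 2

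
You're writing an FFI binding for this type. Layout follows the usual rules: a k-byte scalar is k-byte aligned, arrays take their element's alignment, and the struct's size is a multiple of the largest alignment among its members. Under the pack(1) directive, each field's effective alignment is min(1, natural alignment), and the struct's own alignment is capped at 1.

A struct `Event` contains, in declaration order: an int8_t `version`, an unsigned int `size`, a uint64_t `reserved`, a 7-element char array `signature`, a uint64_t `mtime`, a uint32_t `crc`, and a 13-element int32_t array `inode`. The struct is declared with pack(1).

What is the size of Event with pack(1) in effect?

0..1  version  (1B, 1-aligned)
1..5  size  (4B, 1-aligned)
5..13  reserved  (8B, 1-aligned)
13..20  signature  (7B, 1-aligned)
20..28  mtime  (8B, 1-aligned)
28..32  crc  (4B, 1-aligned)
32..84  inode  (52B, 1-aligned)
sizeof = 84, alignof = 1

84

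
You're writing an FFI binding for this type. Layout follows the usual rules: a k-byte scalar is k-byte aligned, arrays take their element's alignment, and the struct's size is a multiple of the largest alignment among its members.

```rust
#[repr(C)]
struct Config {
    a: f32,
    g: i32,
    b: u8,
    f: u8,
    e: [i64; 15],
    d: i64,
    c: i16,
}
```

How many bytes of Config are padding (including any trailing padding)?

a at 0 (size 4, align 4) → ends 4
g at 4 (size 4, align 4) → ends 8
b at 8 (size 1, align 1) → ends 9
f at 9 (size 1, align 1) → ends 10
pad 6 to align 8 for e
e at 16 (size 120, align 8) → ends 136
d at 136 (size 8, align 8) → ends 144
c at 144 (size 2, align 2) → ends 146
tail pad 6 to reach multiple of 8
total 152 bytes, alignment 8
data bytes 140, size 152 → padding 12

12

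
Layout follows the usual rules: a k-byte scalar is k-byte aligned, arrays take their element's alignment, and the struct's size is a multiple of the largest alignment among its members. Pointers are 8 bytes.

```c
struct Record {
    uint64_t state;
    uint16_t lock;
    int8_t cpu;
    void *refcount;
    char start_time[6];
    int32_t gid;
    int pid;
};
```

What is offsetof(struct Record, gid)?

32

state at 0 (size 8, align 8) → ends 8
lock at 8 (size 2, align 2) → ends 10
cpu at 10 (size 1, align 1) → ends 11
pad 5 to align 8 for refcount
refcount at 16 (size 8, align 8) → ends 24
start_time at 24 (size 6, align 1) → ends 30
pad 2 to align 4 for gid
gid at 32 (size 4, align 4) → ends 36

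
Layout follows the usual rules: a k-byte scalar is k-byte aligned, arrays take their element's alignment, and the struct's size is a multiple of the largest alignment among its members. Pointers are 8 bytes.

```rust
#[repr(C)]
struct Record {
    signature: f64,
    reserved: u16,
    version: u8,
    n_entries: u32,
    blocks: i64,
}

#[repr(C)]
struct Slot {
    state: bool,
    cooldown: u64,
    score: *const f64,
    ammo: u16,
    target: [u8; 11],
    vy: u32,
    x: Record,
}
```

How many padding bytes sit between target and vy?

3

Record: signature at 0 (size 8, align 8) → ends 8; reserved at 8 (size 2, align 2) → ends 10; version at 10 (size 1, align 1) → ends 11; pad 1 to align 4 for n_entries; n_entries at 12 (size 4, align 4) → ends 16; blocks at 16 (size 8, align 8) → ends 24; total 24 bytes, alignment 8
state at 0 (size 1, align 1) → ends 1
pad 7 to align 8 for cooldown
cooldown at 8 (size 8, align 8) → ends 16
score at 16 (size 8, align 8) → ends 24
ammo at 24 (size 2, align 2) → ends 26
target at 26 (size 11, align 1) → ends 37
pad 3 to align 4 for vy
vy at 40 (size 4, align 4) → ends 44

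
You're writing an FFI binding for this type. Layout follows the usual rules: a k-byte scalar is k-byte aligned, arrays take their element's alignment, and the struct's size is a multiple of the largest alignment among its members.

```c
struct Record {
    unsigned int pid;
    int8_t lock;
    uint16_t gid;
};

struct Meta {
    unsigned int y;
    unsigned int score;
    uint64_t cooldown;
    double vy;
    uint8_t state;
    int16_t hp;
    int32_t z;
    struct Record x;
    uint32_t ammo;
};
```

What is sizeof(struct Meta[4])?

192

Record: pid at 0 (size 4, align 4) → ends 4; lock at 4 (size 1, align 1) → ends 5; pad 1 to align 2 for gid; gid at 6 (size 2, align 2) → ends 8; total 8 bytes, alignment 4
y at 0 (size 4, align 4) → ends 4
score at 4 (size 4, align 4) → ends 8
cooldown at 8 (size 8, align 8) → ends 16
vy at 16 (size 8, align 8) → ends 24
state at 24 (size 1, align 1) → ends 25
pad 1 to align 2 for hp
hp at 26 (size 2, align 2) → ends 28
z at 28 (size 4, align 4) → ends 32
x at 32 (size 8, align 4) → ends 40
ammo at 40 (size 4, align 4) → ends 44
tail pad 4 to reach multiple of 8
total 48 bytes, alignment 8
array of 4: 4 × 48 = 192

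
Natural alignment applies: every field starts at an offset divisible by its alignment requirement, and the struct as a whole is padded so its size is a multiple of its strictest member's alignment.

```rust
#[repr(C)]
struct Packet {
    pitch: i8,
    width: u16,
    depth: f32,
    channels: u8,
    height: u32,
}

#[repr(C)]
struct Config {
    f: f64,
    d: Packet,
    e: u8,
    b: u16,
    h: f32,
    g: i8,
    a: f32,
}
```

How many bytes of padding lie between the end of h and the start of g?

0

Packet: @0: pitch [1B, align 1] → 1; +1 pad (align 2); @2: width [2B, align 2] → 4; @4: depth [4B, align 4] → 8; @8: channels [1B, align 1] → 9; +3 pad (align 4); @12: height [4B, align 4] → 16; size 16, align 4
@0: f [8B, align 8] → 8
@8: d [16B, align 4] → 24
@24: e [1B, align 1] → 25
+1 pad (align 2)
@26: b [2B, align 2] → 28
@28: h [4B, align 4] → 32
@32: g [1B, align 1] → 33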